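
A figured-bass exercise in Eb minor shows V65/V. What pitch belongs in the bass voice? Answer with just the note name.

The applied chord V65/V is rooted on F: F-A-C-Eb.
The figure 65 means first inversion — the third is in the bass.

A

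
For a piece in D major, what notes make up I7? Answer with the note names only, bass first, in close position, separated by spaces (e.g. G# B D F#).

In D major, the first degree is D, and the diatonic chord built there is a major seventh chord.
Stacking thirds from D gives D-F#-A-C#.

D F# A C#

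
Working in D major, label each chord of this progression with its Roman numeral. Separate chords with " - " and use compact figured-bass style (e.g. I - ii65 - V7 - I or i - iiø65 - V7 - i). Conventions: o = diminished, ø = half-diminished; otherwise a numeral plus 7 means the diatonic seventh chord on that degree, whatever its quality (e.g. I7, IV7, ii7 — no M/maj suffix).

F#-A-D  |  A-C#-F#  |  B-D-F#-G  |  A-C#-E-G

F#-A-D has root D, degree 1 in D major, so I6.
A-C#-F#: minor triad on F# = scale degree 3 → iii6.
B-D-F#-G: major seventh chord on G = scale degree 4 → IV65.
A-C#-E-G: dominant seventh chord on A = scale degree 5 → V7.

I6 - iii6 - IV65 - V7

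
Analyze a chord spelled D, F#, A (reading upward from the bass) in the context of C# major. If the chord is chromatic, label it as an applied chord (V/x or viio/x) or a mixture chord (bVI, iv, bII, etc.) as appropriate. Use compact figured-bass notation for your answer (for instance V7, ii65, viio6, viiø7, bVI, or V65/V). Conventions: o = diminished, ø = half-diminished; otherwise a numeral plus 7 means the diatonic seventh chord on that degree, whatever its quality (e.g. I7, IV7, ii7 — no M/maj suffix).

bII

Stacked in thirds the chord is D-F#-A: a major triad on D.
D is the lowered second degree of C# major (diatonic 2 would be D#). This is the Neapolitan chord — a major triad on the lowered second degree.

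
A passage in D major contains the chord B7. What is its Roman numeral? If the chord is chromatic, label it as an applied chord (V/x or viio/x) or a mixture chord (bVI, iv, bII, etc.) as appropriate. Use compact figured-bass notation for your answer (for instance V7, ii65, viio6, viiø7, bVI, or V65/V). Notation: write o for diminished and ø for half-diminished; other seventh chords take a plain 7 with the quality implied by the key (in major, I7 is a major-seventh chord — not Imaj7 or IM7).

Stacked in thirds the chord is B-D#-F#-A: a dominant seventh chord on B.
B is not a diatonic chord root with this quality in D major, but it lies a perfect fifth above E (ii), so the chord functions as an applied dominant of ii.

V7/ii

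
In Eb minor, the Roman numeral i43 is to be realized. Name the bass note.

Bb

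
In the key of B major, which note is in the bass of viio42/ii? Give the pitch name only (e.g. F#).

The applied chord viio42/ii is rooted on B#: B#-D#-F#-A.
The figure 42 means third inversion — the seventh is in the bass.

A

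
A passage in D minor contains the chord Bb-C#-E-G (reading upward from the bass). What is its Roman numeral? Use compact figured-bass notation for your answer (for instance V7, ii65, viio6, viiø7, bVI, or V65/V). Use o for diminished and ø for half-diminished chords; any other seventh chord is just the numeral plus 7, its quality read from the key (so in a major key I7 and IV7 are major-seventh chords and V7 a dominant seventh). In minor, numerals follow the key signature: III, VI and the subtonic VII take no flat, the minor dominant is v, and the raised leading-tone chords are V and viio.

viio42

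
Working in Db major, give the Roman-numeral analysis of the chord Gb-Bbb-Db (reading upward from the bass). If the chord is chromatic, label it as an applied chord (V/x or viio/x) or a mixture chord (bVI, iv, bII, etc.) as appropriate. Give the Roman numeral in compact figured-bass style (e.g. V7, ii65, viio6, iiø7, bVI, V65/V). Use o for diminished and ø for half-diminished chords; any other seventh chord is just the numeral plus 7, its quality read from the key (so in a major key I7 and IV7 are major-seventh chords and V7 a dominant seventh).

iv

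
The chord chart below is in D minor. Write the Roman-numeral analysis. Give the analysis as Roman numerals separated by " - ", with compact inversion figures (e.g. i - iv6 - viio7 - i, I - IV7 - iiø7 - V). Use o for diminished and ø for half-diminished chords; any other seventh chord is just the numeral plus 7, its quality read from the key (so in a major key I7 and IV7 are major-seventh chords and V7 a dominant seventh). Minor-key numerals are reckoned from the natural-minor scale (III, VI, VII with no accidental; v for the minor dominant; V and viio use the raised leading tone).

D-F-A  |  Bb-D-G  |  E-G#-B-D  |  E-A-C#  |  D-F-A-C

D-F-A: minor triad on D = scale degree 1 → i.
Bb-D-G: root G is the subdominant; minor triad there is iv6.
E-G#-B-D is the secondary dominant of V (dominant seventh chord on E): V7/V.
E-A-C# has root A, degree 5 in D minor, so V64.
D-F-A-C: root D is the tonic; minor seventh chord there is i7.

i - iv6 - V7/V - V64 - i7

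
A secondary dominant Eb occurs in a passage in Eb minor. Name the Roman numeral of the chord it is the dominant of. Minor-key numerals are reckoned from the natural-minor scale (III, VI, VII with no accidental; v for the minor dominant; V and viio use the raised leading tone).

The chord is a major triad on Eb.
A dominant resolves down a perfect fifth: Eb → Ab. In Eb minor, Ab is scale degree 4, i.e. iv.

iv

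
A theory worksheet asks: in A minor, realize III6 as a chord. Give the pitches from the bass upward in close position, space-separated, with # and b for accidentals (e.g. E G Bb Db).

In A minor, scale degree 3 is C, and the diatonic chord built there is a major triad.
That chord is spelled C-E-G.
With the 6 figure the chord is in first inversion; from the bass E upward in close position it reads E-G-C.

E G C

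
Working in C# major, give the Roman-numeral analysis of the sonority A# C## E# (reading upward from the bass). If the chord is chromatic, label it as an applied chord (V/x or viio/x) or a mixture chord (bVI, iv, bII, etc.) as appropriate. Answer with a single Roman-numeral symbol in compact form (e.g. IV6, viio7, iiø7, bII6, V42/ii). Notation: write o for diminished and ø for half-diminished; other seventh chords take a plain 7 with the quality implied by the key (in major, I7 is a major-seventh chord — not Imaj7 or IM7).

The pitches A#-C##-E# form a major triad rooted on A#.
A# is not a diatonic chord root with this quality in C# major, but it lies a perfect fifth above D# (ii), so the chord functions as an applied dominant of ii.

V/ii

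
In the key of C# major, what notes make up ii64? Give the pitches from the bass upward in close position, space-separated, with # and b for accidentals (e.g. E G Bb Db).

The numeral's case and figure indicate a minor triad. In C# major its root, scale degree 2, is D#.
Stacking thirds from D# gives D#-F#-A#.
With the 64 figure the chord is in second inversion; from the bass A# upward in close position it reads A#-D#-F#.

A# D# F#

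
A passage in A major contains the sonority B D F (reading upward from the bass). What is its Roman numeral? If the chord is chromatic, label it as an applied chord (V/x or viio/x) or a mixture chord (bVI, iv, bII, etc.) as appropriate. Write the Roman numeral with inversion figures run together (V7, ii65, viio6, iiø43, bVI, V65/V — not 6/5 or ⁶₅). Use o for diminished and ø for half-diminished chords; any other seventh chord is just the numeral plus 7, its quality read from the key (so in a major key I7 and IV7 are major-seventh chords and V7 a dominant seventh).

iio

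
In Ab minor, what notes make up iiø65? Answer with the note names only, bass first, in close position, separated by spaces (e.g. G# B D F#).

Db Fb Ab Bb

The numeral's case and figure indicate a half-diminished seventh chord. In Ab minor its root, the supertonic, is Bb.
That chord is spelled Bb-Db-Fb-Ab.
The figured bass 65 indicates first inversion, placing the third (Db) in the bass: Db-Fb-Ab-Bb.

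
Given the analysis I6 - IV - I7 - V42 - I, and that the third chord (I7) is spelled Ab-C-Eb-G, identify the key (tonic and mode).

Ab major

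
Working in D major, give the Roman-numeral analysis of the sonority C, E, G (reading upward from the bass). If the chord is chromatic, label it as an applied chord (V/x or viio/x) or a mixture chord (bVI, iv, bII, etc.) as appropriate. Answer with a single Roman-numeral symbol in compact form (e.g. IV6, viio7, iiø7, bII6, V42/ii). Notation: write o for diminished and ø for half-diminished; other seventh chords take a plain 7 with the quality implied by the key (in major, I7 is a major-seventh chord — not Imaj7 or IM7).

The pitches C-E-G form a major triad rooted on C.
C is the lowered seventh degree of D major (diatonic 7 would be C#). This is a major triad on the lowered seventh degree (the subtonic), borrowed from the parallel minor.

bVII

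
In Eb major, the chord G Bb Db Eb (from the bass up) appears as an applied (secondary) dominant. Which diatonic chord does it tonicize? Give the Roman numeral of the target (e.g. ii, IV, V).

IV

The chord is a dominant seventh chord on Eb.
A dominant resolves down a perfect fifth: Eb → Ab. In Eb major, Ab is scale degree 4, i.e. IV.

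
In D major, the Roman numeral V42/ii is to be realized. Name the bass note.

The applied chord V42/ii is rooted on B: B-D#-F#-A.
The figure 42 means third inversion — the seventh is in the bass.

A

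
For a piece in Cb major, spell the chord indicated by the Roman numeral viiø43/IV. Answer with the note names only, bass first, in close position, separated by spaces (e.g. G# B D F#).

The slash marks an applied leading-tone chord: viio of IV. In Cb major, IV is Fb, so the leading tone to it is Eb, a half step below.
Building a half-diminished seventh chord on Eb gives Eb-Gb-Bbb-Db.
With the 43 figure the chord is in second inversion; from the bass Bbb upward in close position it reads Bbb-Db-Eb-Gb.

Bbb Db Eb Gb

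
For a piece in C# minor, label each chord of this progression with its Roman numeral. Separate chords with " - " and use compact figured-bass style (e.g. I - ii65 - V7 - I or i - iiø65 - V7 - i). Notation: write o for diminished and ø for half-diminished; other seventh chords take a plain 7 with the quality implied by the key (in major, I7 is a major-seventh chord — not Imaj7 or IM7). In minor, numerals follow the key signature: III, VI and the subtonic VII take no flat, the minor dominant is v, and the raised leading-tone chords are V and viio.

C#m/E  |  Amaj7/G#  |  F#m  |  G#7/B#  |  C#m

i6 - VI42 - iv - V65 - i

C#m/E: root C# is the tonic; minor triad there is i6.
Amaj7/G#: major seventh chord on A = scale degree 6 → VI42.
F#m: root F# is the subdominant; minor triad there is iv.
G#7/B# has root G#, degree 5 in C# minor, so V65.
C#m: minor triad on C# = scale degree 1 → i.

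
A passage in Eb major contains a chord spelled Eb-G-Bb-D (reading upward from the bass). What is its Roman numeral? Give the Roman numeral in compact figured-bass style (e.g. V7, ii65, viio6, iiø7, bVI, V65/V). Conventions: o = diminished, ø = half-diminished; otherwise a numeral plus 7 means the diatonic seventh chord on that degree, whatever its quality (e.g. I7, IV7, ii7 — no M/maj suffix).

Stacked in thirds the chord is Eb-G-Bb-D: a major seventh chord on Eb.
Eb is scale degree 1 in Eb major, and a major seventh chord on that degree is written I7.

I7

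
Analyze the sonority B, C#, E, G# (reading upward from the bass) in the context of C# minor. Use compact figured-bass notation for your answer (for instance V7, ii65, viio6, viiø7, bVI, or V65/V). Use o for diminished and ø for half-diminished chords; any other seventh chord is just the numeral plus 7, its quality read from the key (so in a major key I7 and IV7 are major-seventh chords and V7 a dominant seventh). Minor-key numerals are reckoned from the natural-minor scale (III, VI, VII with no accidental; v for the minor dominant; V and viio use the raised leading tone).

i42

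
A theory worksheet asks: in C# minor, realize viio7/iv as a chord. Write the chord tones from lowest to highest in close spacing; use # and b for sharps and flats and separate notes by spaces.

E# G# B D

The slash marks an applied leading-tone chord: viio of iv. In C# minor, iv is F#, so the leading tone to it is E#, a half step below.
Building a fully diminished seventh chord on E# gives E#-G#-B-D.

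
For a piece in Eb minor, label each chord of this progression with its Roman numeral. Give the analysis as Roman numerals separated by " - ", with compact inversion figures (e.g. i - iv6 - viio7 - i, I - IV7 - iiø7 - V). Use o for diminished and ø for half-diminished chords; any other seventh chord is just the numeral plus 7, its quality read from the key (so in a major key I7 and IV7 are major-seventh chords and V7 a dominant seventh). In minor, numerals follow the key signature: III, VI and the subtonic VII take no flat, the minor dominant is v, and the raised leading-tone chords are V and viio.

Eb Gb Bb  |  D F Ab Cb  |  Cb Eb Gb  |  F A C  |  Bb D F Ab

Eb-Gb-Bb: root Eb is the tonic; minor triad there is i.
D-F-Ab-Cb: fully diminished seventh chord on D = scale degree 7 → viio7.
Cb-Eb-Gb has root Cb, degree 6 in Eb minor, so VI.
F-A-C: a major triad on F, the applied dominant of V → V/V.
Bb-D-F-Ab: dominant seventh chord on Bb = scale degree 5 → V7.

i - viio7 - VI - V/V - V7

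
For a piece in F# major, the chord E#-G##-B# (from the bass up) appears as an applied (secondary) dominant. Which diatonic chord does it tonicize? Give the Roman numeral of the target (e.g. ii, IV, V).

iii

The chord is a major triad on E#.
A dominant resolves down a perfect fifth: E# → A#. In F# major, A# is scale degree 3, i.e. iii.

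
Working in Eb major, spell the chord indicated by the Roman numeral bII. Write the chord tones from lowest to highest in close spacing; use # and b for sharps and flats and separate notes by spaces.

Fb Ab Cb

Scale degree 2 in Eb major is F; lowering it a half step gives Fb. bII is the Neapolitan chord — a major triad on the lowered second degree.
So the chord is Fb-Ab-Cb, a major triad.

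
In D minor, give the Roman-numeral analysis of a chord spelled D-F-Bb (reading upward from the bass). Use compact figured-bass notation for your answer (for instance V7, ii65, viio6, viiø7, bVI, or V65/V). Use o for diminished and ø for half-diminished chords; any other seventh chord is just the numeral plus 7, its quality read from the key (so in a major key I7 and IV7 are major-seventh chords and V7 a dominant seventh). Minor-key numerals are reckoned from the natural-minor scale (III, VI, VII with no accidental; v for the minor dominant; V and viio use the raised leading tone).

VI6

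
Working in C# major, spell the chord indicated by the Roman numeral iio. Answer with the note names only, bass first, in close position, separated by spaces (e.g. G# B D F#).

D# F# A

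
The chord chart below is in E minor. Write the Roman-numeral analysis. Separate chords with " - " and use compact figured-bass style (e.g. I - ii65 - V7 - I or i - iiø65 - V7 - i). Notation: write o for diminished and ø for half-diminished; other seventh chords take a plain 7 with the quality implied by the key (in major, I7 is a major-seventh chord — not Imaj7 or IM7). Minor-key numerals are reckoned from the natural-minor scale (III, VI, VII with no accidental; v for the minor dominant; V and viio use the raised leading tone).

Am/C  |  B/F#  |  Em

iv6 - V64 - i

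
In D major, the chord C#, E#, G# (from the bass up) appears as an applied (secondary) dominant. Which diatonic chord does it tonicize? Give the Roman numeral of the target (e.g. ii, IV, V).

iii

The chord is a major triad on C#.
A dominant resolves down a perfect fifth: C# → F#. In D major, F# is scale degree 3, i.e. iii.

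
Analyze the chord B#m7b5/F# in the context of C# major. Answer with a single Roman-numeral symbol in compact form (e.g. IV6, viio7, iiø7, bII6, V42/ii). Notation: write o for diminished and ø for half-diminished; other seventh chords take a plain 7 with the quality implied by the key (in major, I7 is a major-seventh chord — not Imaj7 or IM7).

Stacked in thirds the chord is B#-D#-F#-A#: a half-diminished seventh chord on B#.
In C# major, B# is the leading tone; the diatonic half-diminished seventh chord there is viiø7.
With F# in the bass the chord is in second inversion, so the figured bass is 43.

viiø43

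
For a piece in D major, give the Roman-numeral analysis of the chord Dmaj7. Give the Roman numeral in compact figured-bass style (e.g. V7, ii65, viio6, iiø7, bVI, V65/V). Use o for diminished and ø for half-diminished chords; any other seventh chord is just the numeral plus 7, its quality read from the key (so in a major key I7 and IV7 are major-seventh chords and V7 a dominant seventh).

I7

The pitches D-F#-A-C# form a major seventh chord rooted on D.
In D major, D is the tonic; the diatonic major seventh chord there is I7.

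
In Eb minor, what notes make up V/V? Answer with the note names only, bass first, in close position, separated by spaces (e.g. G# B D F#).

F A C

V/V is a secondary dominant — the dominant triad of V. V in Eb minor is Bb, so the applied chord's root is F, a perfect fifth above.
Building a major triad on F gives F-A-C.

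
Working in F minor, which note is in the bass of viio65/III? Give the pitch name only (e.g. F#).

Bb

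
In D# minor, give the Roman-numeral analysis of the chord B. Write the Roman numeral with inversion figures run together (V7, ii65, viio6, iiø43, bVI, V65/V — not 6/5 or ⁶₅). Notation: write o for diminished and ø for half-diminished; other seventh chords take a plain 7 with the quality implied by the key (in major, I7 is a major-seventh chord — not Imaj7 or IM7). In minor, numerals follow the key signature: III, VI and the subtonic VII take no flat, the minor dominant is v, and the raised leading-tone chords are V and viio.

VI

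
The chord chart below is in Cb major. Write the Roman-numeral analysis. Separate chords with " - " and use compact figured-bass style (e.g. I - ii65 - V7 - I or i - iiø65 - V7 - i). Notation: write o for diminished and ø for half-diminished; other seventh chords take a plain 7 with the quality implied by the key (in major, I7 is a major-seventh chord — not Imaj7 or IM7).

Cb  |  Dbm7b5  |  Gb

I - iiø7 - V

Cb: root Cb is the tonic; major triad there is I.
Dbm7b5: Db with this quality isn't in the key; it's iiø7, borrowed from the parallel minor.
Gb has root Gb, degree 5 in Cb major, so V.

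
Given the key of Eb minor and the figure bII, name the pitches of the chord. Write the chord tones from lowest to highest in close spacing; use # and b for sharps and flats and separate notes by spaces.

Scale degree 2 in Eb minor is F; lowering it a half step gives Fb. bII is the Neapolitan chord — a major triad on the lowered second degree.
So the chord is Fb-Ab-Cb, a major triad.

Fb Ab Cb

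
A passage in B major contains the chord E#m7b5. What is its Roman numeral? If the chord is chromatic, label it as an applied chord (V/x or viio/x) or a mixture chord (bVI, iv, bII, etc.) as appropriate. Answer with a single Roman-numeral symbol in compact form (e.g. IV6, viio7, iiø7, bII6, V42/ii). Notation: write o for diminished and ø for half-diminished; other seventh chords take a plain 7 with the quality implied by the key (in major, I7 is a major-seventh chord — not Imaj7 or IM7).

viiø7/V

The pitches E#-G#-B-D# form a half-diminished seventh chord rooted on E#.
E# sits a half step below F# (V in B major); a diminished chord there is the applied leading-tone chord of V.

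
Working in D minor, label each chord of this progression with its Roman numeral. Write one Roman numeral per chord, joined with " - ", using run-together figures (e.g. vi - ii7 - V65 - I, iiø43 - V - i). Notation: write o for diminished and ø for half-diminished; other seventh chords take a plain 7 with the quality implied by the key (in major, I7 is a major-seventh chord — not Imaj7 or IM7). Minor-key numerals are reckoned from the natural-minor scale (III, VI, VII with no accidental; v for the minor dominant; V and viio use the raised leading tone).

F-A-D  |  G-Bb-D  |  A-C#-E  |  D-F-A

i6 - iv - V - i

F-A-D: minor triad on D = scale degree 1 → i6.
G-Bb-D: minor triad on G = scale degree 4 → iv.
A-C#-E has root A, degree 5 in D minor, so V.
D-F-A has root D, degree 1 in D minor, so i.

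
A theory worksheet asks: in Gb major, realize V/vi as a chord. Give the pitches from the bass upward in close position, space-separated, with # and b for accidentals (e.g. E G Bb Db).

Bb D F

V/vi is a secondary dominant — the dominant triad of vi. vi in Gb major is Eb, so the applied chord's root is Bb, a perfect fifth above.
Building a major triad on Bb gives Bb-D-F.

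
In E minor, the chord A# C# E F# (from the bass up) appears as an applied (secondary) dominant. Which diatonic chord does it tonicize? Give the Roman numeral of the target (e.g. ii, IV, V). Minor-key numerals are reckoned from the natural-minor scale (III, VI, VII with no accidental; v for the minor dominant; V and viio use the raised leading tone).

V

The chord is a dominant seventh chord on F#.
A dominant resolves down a perfect fifth: F# → B. In E minor, B is scale degree 5, i.e. V.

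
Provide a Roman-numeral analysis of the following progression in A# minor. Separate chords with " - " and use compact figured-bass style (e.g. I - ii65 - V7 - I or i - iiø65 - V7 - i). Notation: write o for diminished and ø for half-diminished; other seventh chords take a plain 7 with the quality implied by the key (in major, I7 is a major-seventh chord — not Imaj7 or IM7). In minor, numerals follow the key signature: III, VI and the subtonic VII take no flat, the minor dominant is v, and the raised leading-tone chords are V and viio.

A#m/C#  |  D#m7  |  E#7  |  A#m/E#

A#m/C# has root A#, degree 1 in A# minor, so i6.
D#m7: root D# is the subdominant; minor seventh chord there is iv7.
E#7 has root E#, degree 5 in A# minor, so V7.
A#m/E# has root A#, degree 1 in A# minor, so i64.

i6 - iv7 - V7 - i64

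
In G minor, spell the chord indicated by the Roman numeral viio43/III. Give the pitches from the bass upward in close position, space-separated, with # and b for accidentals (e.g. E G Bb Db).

Eb Gb A C

viio43/III is a secondary leading-tone chord. The target III is Bb in G minor; the applied chord is rooted a semitone below, on A.
Building a fully diminished seventh chord on A gives A-C-Eb-Gb.
The figured bass 43 indicates second inversion, placing the fifth (Eb) in the bass: Eb-Gb-A-C.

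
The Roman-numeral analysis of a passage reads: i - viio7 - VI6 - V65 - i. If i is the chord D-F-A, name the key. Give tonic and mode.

D minor

The chord Dm is a minor triad rooted on D; its label is i.
If D is scale degree 1 and the mode makes that degree carry a minor triad, the tonic is D and the mode is minor.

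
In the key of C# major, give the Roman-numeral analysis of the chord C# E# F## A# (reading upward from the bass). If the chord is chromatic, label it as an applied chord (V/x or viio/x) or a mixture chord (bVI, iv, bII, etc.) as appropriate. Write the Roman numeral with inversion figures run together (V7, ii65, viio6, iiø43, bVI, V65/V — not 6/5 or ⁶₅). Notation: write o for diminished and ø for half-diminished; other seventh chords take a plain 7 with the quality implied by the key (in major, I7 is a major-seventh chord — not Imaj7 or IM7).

viiø43/V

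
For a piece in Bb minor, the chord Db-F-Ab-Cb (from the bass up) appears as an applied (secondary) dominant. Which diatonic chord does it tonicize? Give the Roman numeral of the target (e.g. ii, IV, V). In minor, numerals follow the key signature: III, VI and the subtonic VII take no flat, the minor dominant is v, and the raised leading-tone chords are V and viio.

VI

The chord is a dominant seventh chord on Db.
A dominant resolves down a perfect fifth: Db → Gb. In Bb minor, Gb is scale degree 6, i.e. VI.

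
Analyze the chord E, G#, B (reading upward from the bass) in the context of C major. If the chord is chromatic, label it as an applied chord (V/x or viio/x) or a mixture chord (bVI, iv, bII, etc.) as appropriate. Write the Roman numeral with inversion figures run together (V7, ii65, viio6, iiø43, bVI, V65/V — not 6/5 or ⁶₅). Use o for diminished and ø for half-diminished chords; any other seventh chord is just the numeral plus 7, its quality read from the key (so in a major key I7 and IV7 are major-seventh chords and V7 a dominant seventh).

The pitches E-G#-B form a major triad rooted on E.
E is not a diatonic chord root with this quality in C major, but it lies a perfect fifth above A (vi), so the chord functions as an applied dominant of vi.

V/vi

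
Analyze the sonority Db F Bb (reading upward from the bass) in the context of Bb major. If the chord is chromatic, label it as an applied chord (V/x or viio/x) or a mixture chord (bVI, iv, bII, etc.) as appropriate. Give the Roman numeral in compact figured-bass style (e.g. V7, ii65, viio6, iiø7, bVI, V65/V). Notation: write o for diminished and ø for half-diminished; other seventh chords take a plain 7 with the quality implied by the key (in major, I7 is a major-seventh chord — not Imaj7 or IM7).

i6

The pitches Bb-Db-F form a minor triad rooted on Bb.
Bb is the first degree of Bb major. This is the minor tonic, borrowed from the parallel minor.
With Db in the bass the chord is in first inversion, so the figured bass is 6.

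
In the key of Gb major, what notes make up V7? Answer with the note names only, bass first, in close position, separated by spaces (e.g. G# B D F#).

Db F Ab Cb

The numeral's case and figure indicate a dominant seventh chord. In Gb major its root, scale degree 5, is Db.
That chord is spelled Db-F-Ab-Cb.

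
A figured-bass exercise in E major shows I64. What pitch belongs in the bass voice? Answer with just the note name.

B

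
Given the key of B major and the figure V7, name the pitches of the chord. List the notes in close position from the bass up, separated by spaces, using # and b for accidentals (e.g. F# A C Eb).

F# A# C# E

The numeral's case and figure indicate a dominant seventh chord. In B major its root, the fifth degree, is F#.
Stacking thirds from F# gives F#-A#-C#-E.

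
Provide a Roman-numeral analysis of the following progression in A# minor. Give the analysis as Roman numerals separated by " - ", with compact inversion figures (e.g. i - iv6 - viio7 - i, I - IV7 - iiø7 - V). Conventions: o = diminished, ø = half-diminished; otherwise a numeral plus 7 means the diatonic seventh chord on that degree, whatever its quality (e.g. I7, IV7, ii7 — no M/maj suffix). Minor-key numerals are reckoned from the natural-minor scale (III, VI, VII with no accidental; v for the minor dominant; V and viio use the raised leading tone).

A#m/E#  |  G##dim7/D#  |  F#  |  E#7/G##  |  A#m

i64 - viio43 - VI - V65 - i

A#m/E#: minor triad on A# = scale degree 1 → i64.
G##dim7/D#: root G## is the leading tone; fully diminished seventh chord there is viio43.
F#: root F# is the submediant; major triad there is VI.
E#7/G##: dominant seventh chord on E# = scale degree 5 → V65.
A#m has root A#, degree 1 in A# minor, so i.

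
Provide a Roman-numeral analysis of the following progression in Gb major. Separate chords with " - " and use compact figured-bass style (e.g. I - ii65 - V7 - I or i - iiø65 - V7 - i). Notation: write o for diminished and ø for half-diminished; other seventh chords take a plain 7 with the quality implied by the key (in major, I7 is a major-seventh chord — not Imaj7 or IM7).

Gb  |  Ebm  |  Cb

Gb: major triad on Gb = scale degree 1 → I.
Ebm: minor triad on Eb = scale degree 6 → vi.
Cb has root Cb, degree 4 in Gb major, so IV.

I - vi - IV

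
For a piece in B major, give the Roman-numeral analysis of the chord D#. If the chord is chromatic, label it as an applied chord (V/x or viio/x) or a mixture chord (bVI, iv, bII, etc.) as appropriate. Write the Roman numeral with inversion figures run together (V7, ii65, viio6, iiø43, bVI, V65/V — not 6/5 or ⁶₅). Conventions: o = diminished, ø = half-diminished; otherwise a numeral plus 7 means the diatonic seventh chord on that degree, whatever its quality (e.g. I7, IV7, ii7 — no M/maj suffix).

V/vi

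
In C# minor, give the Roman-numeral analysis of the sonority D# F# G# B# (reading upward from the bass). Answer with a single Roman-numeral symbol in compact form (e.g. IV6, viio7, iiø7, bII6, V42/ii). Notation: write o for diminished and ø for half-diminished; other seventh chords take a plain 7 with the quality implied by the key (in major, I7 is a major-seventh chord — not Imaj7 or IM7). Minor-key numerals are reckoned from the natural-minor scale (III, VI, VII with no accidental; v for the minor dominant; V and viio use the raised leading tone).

V43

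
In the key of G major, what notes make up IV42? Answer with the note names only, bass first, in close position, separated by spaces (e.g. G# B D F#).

The numeral's case and figure indicate a major seventh chord. In G major its root, the subdominant, is C.
That chord is spelled C-E-G-B.
With the 42 figure the chord is in third inversion; from the bass B upward in close position it reads B-C-E-G.

B C E G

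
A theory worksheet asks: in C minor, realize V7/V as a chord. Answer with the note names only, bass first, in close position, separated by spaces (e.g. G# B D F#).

D F# A C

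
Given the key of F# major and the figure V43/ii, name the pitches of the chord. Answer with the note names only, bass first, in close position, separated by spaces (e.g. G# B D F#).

A# C# D# F##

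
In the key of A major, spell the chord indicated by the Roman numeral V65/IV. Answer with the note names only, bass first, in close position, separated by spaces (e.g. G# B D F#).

C# E G A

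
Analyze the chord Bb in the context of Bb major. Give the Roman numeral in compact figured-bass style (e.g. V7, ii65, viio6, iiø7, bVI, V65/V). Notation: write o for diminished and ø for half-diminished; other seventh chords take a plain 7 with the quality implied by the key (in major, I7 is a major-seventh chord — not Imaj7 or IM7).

The pitches Bb-D-F form a major triad rooted on Bb.
Bb is scale degree 1 in Bb major, and a major triad on that degree is written I.

I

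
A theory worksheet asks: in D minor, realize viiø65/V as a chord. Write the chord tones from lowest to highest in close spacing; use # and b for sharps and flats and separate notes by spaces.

B D F# G#

The slash marks an applied leading-tone chord: viio of V. In D minor, V is A, so the leading tone to it is G#, a half step below.
Building a half-diminished seventh chord on G# gives G#-B-D-F#.
The figured bass 65 indicates first inversion, placing the third (B) in the bass: B-D-F#-G#.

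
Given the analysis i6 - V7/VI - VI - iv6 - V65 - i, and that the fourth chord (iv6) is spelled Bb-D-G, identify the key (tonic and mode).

The anchor chord is a minor triad on G, labeled iv6.
Counting down 3 scale steps from G places the tonic on D; a minor triad on degree 4 is diatonic only in minor.

D minor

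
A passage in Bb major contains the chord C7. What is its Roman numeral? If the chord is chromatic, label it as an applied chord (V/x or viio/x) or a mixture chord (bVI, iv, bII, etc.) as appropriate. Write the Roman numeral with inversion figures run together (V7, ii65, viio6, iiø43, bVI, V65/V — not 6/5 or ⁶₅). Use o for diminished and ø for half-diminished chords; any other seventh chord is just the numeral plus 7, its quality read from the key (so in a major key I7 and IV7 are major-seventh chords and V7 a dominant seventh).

Stacked in thirds the chord is C-E-G-Bb: a dominant seventh chord on C.
C is not a diatonic chord root with this quality in Bb major, but it lies a perfect fifth above F (V), so the chord functions as an applied dominant of V.

V7/V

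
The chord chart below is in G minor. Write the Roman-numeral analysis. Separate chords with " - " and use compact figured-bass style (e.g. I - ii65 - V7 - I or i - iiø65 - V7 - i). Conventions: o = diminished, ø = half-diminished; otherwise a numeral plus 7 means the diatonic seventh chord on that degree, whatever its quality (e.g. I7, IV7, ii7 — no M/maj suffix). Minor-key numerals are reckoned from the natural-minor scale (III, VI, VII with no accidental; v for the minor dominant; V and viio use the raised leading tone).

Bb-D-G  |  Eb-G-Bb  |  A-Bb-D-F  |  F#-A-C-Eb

Bb-D-G: minor triad on G = scale degree 1 → i6.
Eb-G-Bb: major triad on Eb = scale degree 6 → VI.
A-Bb-D-F has root Bb, degree 3 in G minor, so III42.
F#-A-C-Eb has root F#, degree 7 in G minor, so viio7.

i6 - VI - III42 - viio7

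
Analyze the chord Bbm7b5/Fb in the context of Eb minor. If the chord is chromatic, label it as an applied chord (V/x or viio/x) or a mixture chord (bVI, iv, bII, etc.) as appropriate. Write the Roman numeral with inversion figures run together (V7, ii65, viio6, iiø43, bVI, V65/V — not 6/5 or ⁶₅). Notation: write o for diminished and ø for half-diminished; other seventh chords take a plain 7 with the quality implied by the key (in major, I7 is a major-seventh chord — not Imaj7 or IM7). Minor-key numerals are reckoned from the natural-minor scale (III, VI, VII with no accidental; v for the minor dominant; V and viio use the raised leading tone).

viiø43/VI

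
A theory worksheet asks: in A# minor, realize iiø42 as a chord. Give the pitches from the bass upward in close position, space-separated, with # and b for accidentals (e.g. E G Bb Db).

A# B# D# F#

In A# minor, the supertonic is B#, and the diatonic chord built there is a half-diminished seventh chord.
Stacking thirds from B# gives B#-D#-F#-A#.
With the 42 figure the chord is in third inversion; from the bass A# upward in close position it reads A#-B#-D#-F#.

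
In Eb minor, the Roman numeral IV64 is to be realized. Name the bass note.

Eb

IV in Eb minor has root Ab; the chord is Ab-C-Eb.
The figure 64 means second inversion — the fifth is in the bass.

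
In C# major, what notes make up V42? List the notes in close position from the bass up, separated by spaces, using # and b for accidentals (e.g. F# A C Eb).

F# G# B# D#

The numeral's case and figure indicate a dominant seventh chord. In C# major its root, scale degree 5, is G#.
That chord is spelled G#-B#-D#-F#.
With the 42 figure the chord is in third inversion; from the bass F# upward in close position it reads F#-G#-B#-D#.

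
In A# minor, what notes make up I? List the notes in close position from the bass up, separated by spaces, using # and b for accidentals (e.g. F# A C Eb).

A# C## E#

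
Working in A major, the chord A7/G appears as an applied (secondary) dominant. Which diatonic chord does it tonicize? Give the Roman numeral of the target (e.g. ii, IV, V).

The chord is a dominant seventh chord on A.
A dominant resolves down a perfect fifth: A → D. In A major, D is scale degree 4, i.e. IV.

IV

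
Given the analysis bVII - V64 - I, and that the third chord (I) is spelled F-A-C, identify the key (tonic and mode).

The chord F is a major triad rooted on F; its label is I.
If F is scale degree 1 and the mode makes that degree carry a major triad, the tonic is F and the mode is major.

F major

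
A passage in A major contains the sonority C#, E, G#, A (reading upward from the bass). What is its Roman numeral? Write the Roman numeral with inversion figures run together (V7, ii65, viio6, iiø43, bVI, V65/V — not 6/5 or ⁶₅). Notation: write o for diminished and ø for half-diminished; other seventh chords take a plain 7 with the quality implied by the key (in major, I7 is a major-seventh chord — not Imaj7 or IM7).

I65

Stacked in thirds the chord is A-C#-E-G#: a major seventh chord on A.
A is scale degree 1 in A major, and a major seventh chord on that degree is written I7.
With C# in the bass the chord is in first inversion, so the figured bass is 65.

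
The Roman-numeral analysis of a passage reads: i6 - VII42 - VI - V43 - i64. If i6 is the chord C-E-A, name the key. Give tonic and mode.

A minor

The chord Am/C is a minor triad rooted on A; its label is i6.
If A is scale degree 1 and the mode makes that degree carry a minor triad, the tonic is A and the mode is minor.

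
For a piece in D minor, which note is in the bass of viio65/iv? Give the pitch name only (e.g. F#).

The applied chord viio65/iv is rooted on F#: F#-A-C-Eb.
The figure 65 means first inversion — the third is in the bass.

A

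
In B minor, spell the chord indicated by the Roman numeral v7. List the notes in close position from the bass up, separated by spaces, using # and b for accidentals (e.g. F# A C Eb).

F# A C# E

The numeral's case and figure indicate a minor seventh chord. In B minor its root, the dominant, is F#.
That chord is spelled F#-A-C#-E.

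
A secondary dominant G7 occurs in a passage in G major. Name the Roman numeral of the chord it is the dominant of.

IV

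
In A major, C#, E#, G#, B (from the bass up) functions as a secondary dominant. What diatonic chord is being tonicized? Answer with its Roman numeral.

The chord is a dominant seventh chord on C#.
A dominant resolves down a perfect fifth: C# → F#. In A major, F# is scale degree 6, i.e. vi.

vi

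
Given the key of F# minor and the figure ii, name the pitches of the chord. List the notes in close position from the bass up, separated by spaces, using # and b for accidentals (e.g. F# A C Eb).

G# B D#

ii is the minor supertonic, borrowed from the parallel major (the Dorian ii). In F# minor that root is G#.
So the chord is G#-B-D#.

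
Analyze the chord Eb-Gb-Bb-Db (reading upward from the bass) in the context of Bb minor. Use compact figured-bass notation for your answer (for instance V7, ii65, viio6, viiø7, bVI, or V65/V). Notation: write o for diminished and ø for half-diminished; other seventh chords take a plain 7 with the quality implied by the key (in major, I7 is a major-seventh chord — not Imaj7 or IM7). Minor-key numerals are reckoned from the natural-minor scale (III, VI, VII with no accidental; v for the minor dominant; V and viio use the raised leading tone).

The pitches Eb-Gb-Bb-Db form a minor seventh chord rooted on Eb.
In Bb minor, Eb is the subdominant; the diatonic minor seventh chord there is iv7.

iv7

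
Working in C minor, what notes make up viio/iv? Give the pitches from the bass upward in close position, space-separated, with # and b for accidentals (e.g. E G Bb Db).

E G Bb

viio/iv is a secondary leading-tone chord. The target iv is F in C minor; the applied chord is rooted a semitone below, on E.
Building a diminished triad on E gives E-G-Bb.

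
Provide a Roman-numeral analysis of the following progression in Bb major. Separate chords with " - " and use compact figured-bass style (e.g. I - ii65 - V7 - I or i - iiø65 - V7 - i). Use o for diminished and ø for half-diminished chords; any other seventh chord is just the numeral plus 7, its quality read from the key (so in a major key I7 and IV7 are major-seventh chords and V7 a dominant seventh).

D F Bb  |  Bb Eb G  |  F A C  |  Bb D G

I6 - IV64 - V - vi6

D-F-Bb has root Bb, degree 1 in Bb major, so I6.
Bb-Eb-G: root Eb is the subdominant; major triad there is IV64.
F-A-C: major triad on F = scale degree 5 → V.
Bb-D-G: root G is the submediant; minor triad there is vi6.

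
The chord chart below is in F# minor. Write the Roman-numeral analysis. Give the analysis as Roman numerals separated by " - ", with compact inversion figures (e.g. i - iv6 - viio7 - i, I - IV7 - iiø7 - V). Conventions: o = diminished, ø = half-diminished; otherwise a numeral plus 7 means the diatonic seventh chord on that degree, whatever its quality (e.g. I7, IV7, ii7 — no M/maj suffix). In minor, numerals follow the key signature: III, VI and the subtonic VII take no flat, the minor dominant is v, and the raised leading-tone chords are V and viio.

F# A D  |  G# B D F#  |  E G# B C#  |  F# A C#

VI6 - iiø7 - v65 - i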